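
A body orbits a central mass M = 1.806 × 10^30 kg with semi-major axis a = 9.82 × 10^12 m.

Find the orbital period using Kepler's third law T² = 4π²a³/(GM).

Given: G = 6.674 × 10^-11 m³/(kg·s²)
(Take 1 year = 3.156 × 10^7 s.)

GM = G · M = 6.674e-11 · 1.806e+30 = 1.20532e+20 m³/s².
Kepler's third law: T = 2π √(a³ / GM).
Substituting a = 9.82e+12 m and GM = 1.20532e+20 m³/s²:
T = 2π √((9.82e+12)³ / 1.20532e+20) s
T ≈ 1.761e+10 s = 558 years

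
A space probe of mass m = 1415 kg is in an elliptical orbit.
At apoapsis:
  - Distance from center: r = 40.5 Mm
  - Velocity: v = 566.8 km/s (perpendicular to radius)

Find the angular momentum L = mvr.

Convert to SI: r = 40.5 Mm = 4.05e+07 m; v = 566.8 km/s = 566800 m/s.
Since v is perpendicular to r, L = m · v · r.
L = 1415 · 566800 · 4.05e+07 kg·m²/s ≈ 3.248e+16 kg·m²/s.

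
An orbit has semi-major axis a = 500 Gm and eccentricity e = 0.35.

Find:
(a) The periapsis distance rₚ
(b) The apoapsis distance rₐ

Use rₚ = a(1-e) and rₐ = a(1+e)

Convert to SI: a = 500 Gm = 5e+11 m.
(a) rₚ = a(1 − e) = 5e+11 · (1 − 0.35) = 5e+11 · 0.65 ≈ 3.25e+11 m = 325 Gm.
(b) rₐ = a(1 + e) = 5e+11 · (1 + 0.35) = 5e+11 · 1.35 ≈ 6.75e+11 m = 675 Gm.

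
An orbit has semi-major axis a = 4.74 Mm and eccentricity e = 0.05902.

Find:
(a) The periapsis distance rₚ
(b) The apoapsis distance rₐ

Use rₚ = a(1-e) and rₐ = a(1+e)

Convert to SI: a = 4.74 Mm = 4.74e+06 m.
(a) rₚ = a(1 − e) = 4.74e+06 · (1 − 0.05902) = 4.74e+06 · 0.94098 ≈ 4.46e+06 m = 4.46 Mm.
(b) rₐ = a(1 + e) = 4.74e+06 · (1 + 0.05902) = 4.74e+06 · 1.05902 ≈ 5.02e+06 m = 5.02 Mm.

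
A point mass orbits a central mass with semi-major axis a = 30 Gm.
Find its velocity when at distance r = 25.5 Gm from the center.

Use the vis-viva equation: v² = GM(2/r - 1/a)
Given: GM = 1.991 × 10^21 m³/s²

Convert to SI: a = 30 Gm = 3e+10 m; r = 25.5 Gm = 2.55e+10 m.
Vis-viva: v = √(GM · (2/r − 1/a)).
2/r − 1/a = 2/2.55e+10 − 1/3e+10 = 4.5098e-11 m⁻¹.
v = √(1.991e+21 · 4.5098e-11) m/s ≈ 2.997e+05 m/s = 299.7 km/s.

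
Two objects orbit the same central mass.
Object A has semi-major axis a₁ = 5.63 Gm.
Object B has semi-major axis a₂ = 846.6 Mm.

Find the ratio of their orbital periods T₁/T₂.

Convert to SI: a₁ = 5.63 Gm = 5.63e+09 m; a₂ = 846.6 Mm = 8.466e+08 m.
From Kepler's third law, (T₁/T₂)² = (a₁/a₂)³, so T₁/T₂ = (a₁/a₂)^(3/2).
a₁/a₂ = 5.63e+09 / 8.466e+08 = 6.65013.
T₁/T₂ = (6.65013)^(3/2) ≈ 17.15.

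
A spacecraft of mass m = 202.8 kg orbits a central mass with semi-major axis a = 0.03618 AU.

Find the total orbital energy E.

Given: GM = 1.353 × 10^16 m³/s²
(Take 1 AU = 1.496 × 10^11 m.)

Convert to SI: a = 0.03618 AU = 5.41253e+09 m.
E = −GMm / (2a).
E = −1.353e+16 · 202.8 / (2 · 5.41253e+09) J ≈ -2.535e+08 J = -253.5 MJ.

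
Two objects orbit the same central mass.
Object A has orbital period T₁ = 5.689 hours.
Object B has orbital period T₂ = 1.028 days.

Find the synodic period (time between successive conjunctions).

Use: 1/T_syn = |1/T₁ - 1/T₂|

Convert to SI: T₁ = 5.689 hours = 20480.4 s; T₂ = 1.028 days = 88819.2 s.
T_syn = |T₁ · T₂ / (T₁ − T₂)|.
T_syn = |20480.4 · 88819.2 / (20480.4 − 88819.2)| s ≈ 2.662e+04 s = 7.394 hours.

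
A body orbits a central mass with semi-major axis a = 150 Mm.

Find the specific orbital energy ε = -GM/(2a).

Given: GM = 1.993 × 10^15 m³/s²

Convert to SI: a = 150 Mm = 1.5e+08 m.
ε = −GM / (2a).
ε = −1.993e+15 / (2 · 1.5e+08) J/kg ≈ -6.643e+06 J/kg = -6.643 MJ/kg.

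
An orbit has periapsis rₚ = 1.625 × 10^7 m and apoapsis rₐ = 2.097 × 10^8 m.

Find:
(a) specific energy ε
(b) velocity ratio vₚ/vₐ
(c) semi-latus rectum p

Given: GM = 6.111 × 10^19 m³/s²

(a) With a = (rₚ + rₐ)/2 = 1.12975e+08 m, ε = −GM/(2a) = −6.111e+19/(2 · 1.12975e+08) J/kg ≈ -2.705e+11 J/kg
(b) Conservation of angular momentum (rₚvₚ = rₐvₐ) gives vₚ/vₐ = rₐ/rₚ = 2.097e+08/1.625e+07 ≈ 12.9
(c) From a = (rₚ + rₐ)/2 = 1.12975e+08 m and e = (rₐ − rₚ)/(rₐ + rₚ) = 0.856163, p = a(1 − e²) = 1.12975e+08 · (1 − (0.856163)²) ≈ 3.016e+07 m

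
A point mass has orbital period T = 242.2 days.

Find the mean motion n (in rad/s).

Convert to SI: T = 242.2 days = 2.09261e+07 s.
n = 2π / T.
n = 2π / 2.09261e+07 s ≈ 3.003e-07 rad/s.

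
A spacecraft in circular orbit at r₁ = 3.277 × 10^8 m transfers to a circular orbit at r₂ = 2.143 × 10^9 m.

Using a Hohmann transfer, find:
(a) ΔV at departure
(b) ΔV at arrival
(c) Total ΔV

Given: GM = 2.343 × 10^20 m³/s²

Transfer semi-major axis: a_t = (r₁ + r₂)/2 = (3.277e+08 + 2.143e+09)/2 = 1.23535e+09 m.
Circular speeds: v₁ = √(GM/r₁) = 845567 m/s, v₂ = √(GM/r₂) = 330655 m/s.
Transfer speeds (vis-viva v² = GM(2/r − 1/a_t)): v₁ᵗ = 1.11369e+06 m/s, v₂ᵗ = 170301 m/s.
(a) ΔV₁ = |v₁ᵗ − v₁| ≈ 2.681e+05 m/s = 268.1 km/s.
(b) ΔV₂ = |v₂ − v₂ᵗ| ≈ 1.604e+05 m/s = 160.4 km/s.
(c) ΔV_total = ΔV₁ + ΔV₂ ≈ 4.285e+05 m/s = 428.5 km/s.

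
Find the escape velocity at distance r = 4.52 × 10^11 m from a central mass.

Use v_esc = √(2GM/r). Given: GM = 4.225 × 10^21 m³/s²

Escape velocity comes from setting total energy to zero: ½v² − GM/r = 0 ⇒ v_esc = √(2GM / r).
v_esc = √(2 · 4.225e+21 / 4.52e+11) m/s ≈ 1.367e+05 m/s = 136.7 km/s.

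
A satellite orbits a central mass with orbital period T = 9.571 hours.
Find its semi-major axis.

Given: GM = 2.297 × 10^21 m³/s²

Convert to SI: T = 9.571 hours = 34455.6 s.
Invert Kepler's third law: a = (GM · T² / (4π²))^(1/3).
Substituting T = 34455.6 s and GM = 2.297e+21 m³/s²:
a = (2.297e+21 · (34455.6)² / (4π²))^(1/3) m
a ≈ 4.103e+09 m = 4.103 Gm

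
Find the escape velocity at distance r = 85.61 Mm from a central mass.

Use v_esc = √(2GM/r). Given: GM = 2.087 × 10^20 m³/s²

Convert to SI: r = 85.61 Mm = 8.561e+07 m.
Escape velocity comes from setting total energy to zero: ½v² − GM/r = 0 ⇒ v_esc = √(2GM / r).
v_esc = √(2 · 2.087e+20 / 8.561e+07) m/s ≈ 2.208e+06 m/s = 2208 km/s.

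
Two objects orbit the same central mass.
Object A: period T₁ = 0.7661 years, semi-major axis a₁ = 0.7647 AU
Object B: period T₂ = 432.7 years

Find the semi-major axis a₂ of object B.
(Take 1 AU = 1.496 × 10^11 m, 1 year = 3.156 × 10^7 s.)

Convert to SI: T₁ = 0.7661 years = 2.41781e+07 s; a₁ = 0.7647 AU = 1.14399e+11 m; T₂ = 432.7 years = 1.3656e+10 s.
Kepler's third law: (T₁/T₂)² = (a₁/a₂)³ ⇒ a₂ = a₁ · (T₂/T₁)^(2/3).
T₂/T₁ = 1.3656e+10 / 2.41781e+07 = 564.809.
a₂ = 1.14399e+11 · (564.809)^(2/3) m ≈ 7.817e+12 m = 52.25 AU.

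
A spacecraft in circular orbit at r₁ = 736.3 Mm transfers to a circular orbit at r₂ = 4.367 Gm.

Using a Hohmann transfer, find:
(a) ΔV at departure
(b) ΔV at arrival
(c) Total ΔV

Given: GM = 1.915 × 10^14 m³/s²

Convert to SI: r₁ = 736.3 Mm = 7.363e+08 m; r₂ = 4.367 Gm = 4.367e+09 m.
Transfer semi-major axis: a_t = (r₁ + r₂)/2 = (7.363e+08 + 4.367e+09)/2 = 2.55165e+09 m.
Circular speeds: v₁ = √(GM/r₁) = 509.985 m/s, v₂ = √(GM/r₂) = 209.408 m/s.
Transfer speeds (vis-viva v² = GM(2/r − 1/a_t)): v₁ᵗ = 667.172 m/s, v₂ᵗ = 112.489 m/s.
(a) ΔV₁ = |v₁ᵗ − v₁| ≈ 157.2 m/s = 157.2 m/s.
(b) ΔV₂ = |v₂ − v₂ᵗ| ≈ 96.92 m/s = 96.92 m/s.
(c) ΔV_total = ΔV₁ + ΔV₂ ≈ 254.1 m/s = 254.1 m/s.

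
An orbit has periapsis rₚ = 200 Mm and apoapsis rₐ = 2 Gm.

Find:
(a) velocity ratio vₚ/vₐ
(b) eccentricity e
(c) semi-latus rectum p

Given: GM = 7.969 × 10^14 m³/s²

Convert to SI: rₚ = 200 Mm = 2e+08 m; rₐ = 2 Gm = 2e+09 m.
(a) Conservation of angular momentum (rₚvₚ = rₐvₐ) gives vₚ/vₐ = rₐ/rₚ = 2e+09/2e+08 ≈ 10
(b) e = (rₐ − rₚ)/(rₐ + rₚ) = (2e+09 − 2e+08)/(2e+09 + 2e+08) ≈ 0.8182
(c) From a = (rₚ + rₐ)/2 = 1.1e+09 m and e = (rₐ − rₚ)/(rₐ + rₚ) = 0.818182, p = a(1 − e²) = 1.1e+09 · (1 − (0.818182)²) ≈ 3.636e+08 m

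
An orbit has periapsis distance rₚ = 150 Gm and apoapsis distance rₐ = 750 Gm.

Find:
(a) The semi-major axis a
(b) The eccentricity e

Convert to SI: rₚ = 150 Gm = 1.5e+11 m; rₐ = 750 Gm = 7.5e+11 m.
(a) a = (rₚ + rₐ) / 2 = (1.5e+11 + 7.5e+11) / 2 ≈ 4.5e+11 m = 450 Gm.
(b) e = (rₐ − rₚ) / (rₐ + rₚ) = (7.5e+11 − 1.5e+11) / (7.5e+11 + 1.5e+11) ≈ 0.6667.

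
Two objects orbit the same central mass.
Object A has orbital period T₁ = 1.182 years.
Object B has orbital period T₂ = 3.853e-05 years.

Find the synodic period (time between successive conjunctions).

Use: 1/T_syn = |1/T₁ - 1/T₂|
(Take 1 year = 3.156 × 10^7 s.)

Convert to SI: T₁ = 1.182 years = 3.73039e+07 s; T₂ = 3.853e-05 years = 1216.01 s.
T_syn = |T₁ · T₂ / (T₁ − T₂)|.
T_syn = |3.73039e+07 · 1216.01 / (3.73039e+07 − 1216.01)| s ≈ 1216 s = 3.853e-05 years.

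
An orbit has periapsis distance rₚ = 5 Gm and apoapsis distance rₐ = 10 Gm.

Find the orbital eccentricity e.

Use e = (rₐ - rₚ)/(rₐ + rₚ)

Convert to SI: rₚ = 5 Gm = 5e+09 m; rₐ = 10 Gm = 1e+10 m.
e = (rₐ − rₚ) / (rₐ + rₚ).
e = (1e+10 − 5e+09) / (1e+10 + 5e+09) = 5e+09 / 1.5e+10 ≈ 0.3333.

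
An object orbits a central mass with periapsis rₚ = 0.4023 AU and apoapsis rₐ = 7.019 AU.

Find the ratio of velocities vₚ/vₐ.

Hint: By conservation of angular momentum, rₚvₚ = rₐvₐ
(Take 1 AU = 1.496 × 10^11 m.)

Convert to SI: rₚ = 0.4023 AU = 6.01841e+10 m; rₐ = 7.019 AU = 1.05004e+12 m.
Conservation of angular momentum gives rₚvₚ = rₐvₐ, so vₚ/vₐ = rₐ/rₚ.
vₚ/vₐ = 1.05004e+12 / 6.01841e+10 ≈ 17.45.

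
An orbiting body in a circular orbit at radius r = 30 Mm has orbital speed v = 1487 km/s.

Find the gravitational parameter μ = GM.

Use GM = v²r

Convert to SI: r = 30 Mm = 3e+07 m; v = 1487 km/s = 1.487e+06 m/s.
For a circular orbit v² = GM/r, so GM = v² · r.
GM = (1.487e+06)² · 3e+07 m³/s² ≈ 6.634e+19 m³/s² = 6.634 × 10^19 m³/s².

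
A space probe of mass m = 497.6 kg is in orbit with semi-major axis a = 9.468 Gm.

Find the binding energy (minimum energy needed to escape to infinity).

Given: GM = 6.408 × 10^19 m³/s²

Convert to SI: a = 9.468 Gm = 9.468e+09 m.
Total orbital energy is E = −GMm/(2a); binding energy is E_bind = −E = GMm/(2a).
E_bind = 6.408e+19 · 497.6 / (2 · 9.468e+09) J ≈ 1.684e+12 J = 1.684 TJ.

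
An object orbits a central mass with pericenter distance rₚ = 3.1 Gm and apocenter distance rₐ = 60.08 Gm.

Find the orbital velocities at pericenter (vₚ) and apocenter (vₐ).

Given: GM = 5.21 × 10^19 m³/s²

Convert to SI: rₚ = 3.1 Gm = 3.1e+09 m; rₐ = 60.08 Gm = 6.008e+10 m.
Use the vis-viva equation v² = GM(2/r − 1/a) with a = (rₚ + rₐ)/2 = (3.1e+09 + 6.008e+10)/2 = 3.159e+10 m.
vₚ = √(GM · (2/rₚ − 1/a)) = √(5.21e+19 · (2/3.1e+09 − 1/3.159e+10)) m/s ≈ 1.788e+05 m/s = 178.8 km/s.
vₐ = √(GM · (2/rₐ − 1/a)) = √(5.21e+19 · (2/6.008e+10 − 1/3.159e+10)) m/s ≈ 9225 m/s = 9.225 km/s.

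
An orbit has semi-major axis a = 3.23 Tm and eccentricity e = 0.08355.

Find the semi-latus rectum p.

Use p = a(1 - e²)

Convert to SI: a = 3.23 Tm = 3.23e+12 m.
p = a (1 − e²).
p = 3.23e+12 · (1 − (0.08355)²) = 3.23e+12 · 0.993019 ≈ 3.207e+12 m = 3.207 Tm.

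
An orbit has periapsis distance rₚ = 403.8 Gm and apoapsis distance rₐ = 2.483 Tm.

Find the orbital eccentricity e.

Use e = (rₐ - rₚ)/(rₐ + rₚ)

Convert to SI: rₚ = 403.8 Gm = 4.038e+11 m; rₐ = 2.483 Tm = 2.483e+12 m.
e = (rₐ − rₚ) / (rₐ + rₚ).
e = (2.483e+12 − 4.038e+11) / (2.483e+12 + 4.038e+11) = 2.0792e+12 / 2.8868e+12 ≈ 0.7202.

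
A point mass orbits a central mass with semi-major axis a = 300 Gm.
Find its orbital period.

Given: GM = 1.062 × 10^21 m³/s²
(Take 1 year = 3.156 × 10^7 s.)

Convert to SI: a = 300 Gm = 3e+11 m.
Kepler's third law: T = 2π √(a³ / GM).
Substituting a = 3e+11 m and GM = 1.062e+21 m³/s²:
T = 2π √((3e+11)³ / 1.062e+21) s
T ≈ 3.168e+07 s = 1.004 years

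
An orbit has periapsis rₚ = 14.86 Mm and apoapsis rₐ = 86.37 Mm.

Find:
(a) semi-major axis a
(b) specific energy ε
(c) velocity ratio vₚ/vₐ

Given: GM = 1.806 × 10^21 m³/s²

Convert to SI: rₚ = 14.86 Mm = 1.486e+07 m; rₐ = 86.37 Mm = 8.637e+07 m.
(a) a = (rₚ + rₐ)/2 = (1.486e+07 + 8.637e+07)/2 ≈ 5.062e+07 m
(b) With a = (rₚ + rₐ)/2 = 5.0615e+07 m, ε = −GM/(2a) = −1.806e+21/(2 · 5.0615e+07) J/kg ≈ -1.784e+13 J/kg
(c) Conservation of angular momentum (rₚvₚ = rₐvₐ) gives vₚ/vₐ = rₐ/rₚ = 8.637e+07/1.486e+07 ≈ 5.812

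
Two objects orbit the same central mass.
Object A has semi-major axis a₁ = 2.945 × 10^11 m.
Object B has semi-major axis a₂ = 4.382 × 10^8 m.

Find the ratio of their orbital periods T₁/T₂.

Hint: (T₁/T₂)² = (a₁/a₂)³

From Kepler's third law, (T₁/T₂)² = (a₁/a₂)³, so T₁/T₂ = (a₁/a₂)^(3/2).
a₁/a₂ = 2.945e+11 / 4.382e+08 = 672.068.
T₁/T₂ = (672.068)^(3/2) ≈ 1.742e+04.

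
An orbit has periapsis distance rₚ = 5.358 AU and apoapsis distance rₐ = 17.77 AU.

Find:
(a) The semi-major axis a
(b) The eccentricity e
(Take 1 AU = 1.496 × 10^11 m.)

Convert to SI: rₚ = 5.358 AU = 8.01557e+11 m; rₐ = 17.77 AU = 2.65839e+12 m.
(a) a = (rₚ + rₐ) / 2 = (8.01557e+11 + 2.65839e+12) / 2 ≈ 1.73e+12 m = 11.56 AU.
(b) e = (rₐ − rₚ) / (rₐ + rₚ) = (2.65839e+12 − 8.01557e+11) / (2.65839e+12 + 8.01557e+11) ≈ 0.5367.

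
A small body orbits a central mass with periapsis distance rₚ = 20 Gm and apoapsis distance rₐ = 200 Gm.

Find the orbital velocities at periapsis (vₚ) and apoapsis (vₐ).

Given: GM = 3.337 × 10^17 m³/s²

Convert to SI: rₚ = 20 Gm = 2e+10 m; rₐ = 200 Gm = 2e+11 m.
Use the vis-viva equation v² = GM(2/r − 1/a) with a = (rₚ + rₐ)/2 = (2e+10 + 2e+11)/2 = 1.1e+11 m.
vₚ = √(GM · (2/rₚ − 1/a)) = √(3.337e+17 · (2/2e+10 − 1/1.1e+11)) m/s ≈ 5508 m/s = 5.508 km/s.
vₐ = √(GM · (2/rₐ − 1/a)) = √(3.337e+17 · (2/2e+11 − 1/1.1e+11)) m/s ≈ 550.8 m/s = 550.8 m/s.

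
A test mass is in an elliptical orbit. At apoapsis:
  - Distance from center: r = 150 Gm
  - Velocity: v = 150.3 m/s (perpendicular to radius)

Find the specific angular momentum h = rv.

Convert to SI: r = 150 Gm = 1.5e+11 m.
With v perpendicular to r, h = r · v.
h = 1.5e+11 · 150.3 m²/s ≈ 2.254e+13 m²/s.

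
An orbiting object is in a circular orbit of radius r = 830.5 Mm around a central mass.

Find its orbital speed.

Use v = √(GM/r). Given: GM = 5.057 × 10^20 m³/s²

Convert to SI: r = 830.5 Mm = 8.305e+08 m.
For a circular orbit, gravity supplies the centripetal force, so v = √(GM / r).
v = √(5.057e+20 / 8.305e+08) m/s ≈ 7.803e+05 m/s = 780.3 km/s.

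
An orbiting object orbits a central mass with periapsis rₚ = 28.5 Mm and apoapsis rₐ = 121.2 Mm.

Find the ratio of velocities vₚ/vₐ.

Convert to SI: rₚ = 28.5 Mm = 2.85e+07 m; rₐ = 121.2 Mm = 1.212e+08 m.
Conservation of angular momentum gives rₚvₚ = rₐvₐ, so vₚ/vₐ = rₐ/rₚ.
vₚ/vₐ = 1.212e+08 / 2.85e+07 ≈ 4.253.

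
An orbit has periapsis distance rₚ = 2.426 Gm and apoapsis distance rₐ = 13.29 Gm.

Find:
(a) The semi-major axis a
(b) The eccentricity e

Convert to SI: rₚ = 2.426 Gm = 2.426e+09 m; rₐ = 13.29 Gm = 1.329e+10 m.
(a) a = (rₚ + rₐ) / 2 = (2.426e+09 + 1.329e+10) / 2 ≈ 7.858e+09 m = 7.858 Gm.
(b) e = (rₐ − rₚ) / (rₐ + rₚ) = (1.329e+10 − 2.426e+09) / (1.329e+10 + 2.426e+09) ≈ 0.6913.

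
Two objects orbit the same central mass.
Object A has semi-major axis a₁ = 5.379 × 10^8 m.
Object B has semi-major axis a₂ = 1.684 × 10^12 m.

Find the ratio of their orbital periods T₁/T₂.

From Kepler's third law, (T₁/T₂)² = (a₁/a₂)³, so T₁/T₂ = (a₁/a₂)^(3/2).
a₁/a₂ = 5.379e+08 / 1.684e+12 = 0.000319418.
T₁/T₂ = (0.000319418)^(3/2) ≈ 5.709e-06.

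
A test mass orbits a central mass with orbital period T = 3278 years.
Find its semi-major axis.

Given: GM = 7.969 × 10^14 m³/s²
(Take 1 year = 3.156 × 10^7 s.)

Convert to SI: T = 3278 years = 1.03454e+11 s.
Invert Kepler's third law: a = (GM · T² / (4π²))^(1/3).
Substituting T = 1.03454e+11 s and GM = 7.969e+14 m³/s²:
a = (7.969e+14 · (1.03454e+11)² / (4π²))^(1/3) m
a ≈ 6e+11 m = 600 Gm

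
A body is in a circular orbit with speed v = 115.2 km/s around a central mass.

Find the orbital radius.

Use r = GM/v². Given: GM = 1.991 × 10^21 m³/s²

Convert to SI: v = 115.2 km/s = 115200 m/s.
For a circular orbit, v² = GM / r, so r = GM / v².
r = 1.991e+21 / (115200)² m ≈ 1.5e+11 m = 150 Gm.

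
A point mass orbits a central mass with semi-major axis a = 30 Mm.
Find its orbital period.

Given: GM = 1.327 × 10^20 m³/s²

Convert to SI: a = 30 Mm = 3e+07 m.
Kepler's third law: T = 2π √(a³ / GM).
Substituting a = 3e+07 m and GM = 1.327e+20 m³/s²:
T = 2π √((3e+07)³ / 1.327e+20) s
T ≈ 89.62 s = 1.494 minutes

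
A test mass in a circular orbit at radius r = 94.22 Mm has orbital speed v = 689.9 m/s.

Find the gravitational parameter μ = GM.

Convert to SI: r = 94.22 Mm = 9.422e+07 m.
For a circular orbit v² = GM/r, so GM = v² · r.
GM = (689.9)² · 9.422e+07 m³/s² ≈ 4.485e+13 m³/s² = 4.485 × 10^13 m³/s².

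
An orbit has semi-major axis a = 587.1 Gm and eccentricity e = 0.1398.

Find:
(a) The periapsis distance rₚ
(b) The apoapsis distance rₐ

Convert to SI: a = 587.1 Gm = 5.871e+11 m.
(a) rₚ = a(1 − e) = 5.871e+11 · (1 − 0.1398) = 5.871e+11 · 0.8602 ≈ 5.05e+11 m = 505 Gm.
(b) rₐ = a(1 + e) = 5.871e+11 · (1 + 0.1398) = 5.871e+11 · 1.1398 ≈ 6.692e+11 m = 669.2 Gm.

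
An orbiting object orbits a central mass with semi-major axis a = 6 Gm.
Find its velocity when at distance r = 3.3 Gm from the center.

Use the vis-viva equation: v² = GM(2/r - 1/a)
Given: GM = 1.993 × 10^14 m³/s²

Convert to SI: a = 6 Gm = 6e+09 m; r = 3.3 Gm = 3.3e+09 m.
Vis-viva: v = √(GM · (2/r − 1/a)).
2/r − 1/a = 2/3.3e+09 − 1/6e+09 = 4.39394e-10 m⁻¹.
v = √(1.993e+14 · 4.39394e-10) m/s ≈ 295.9 m/s = 295.9 m/s.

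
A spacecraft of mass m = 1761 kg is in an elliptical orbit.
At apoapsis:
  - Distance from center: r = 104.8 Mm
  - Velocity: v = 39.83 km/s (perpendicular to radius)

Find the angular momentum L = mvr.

Convert to SI: r = 104.8 Mm = 1.048e+08 m; v = 39.83 km/s = 39830 m/s.
Since v is perpendicular to r, L = m · v · r.
L = 1761 · 39830 · 1.048e+08 kg·m²/s ≈ 7.351e+15 kg·m²/s.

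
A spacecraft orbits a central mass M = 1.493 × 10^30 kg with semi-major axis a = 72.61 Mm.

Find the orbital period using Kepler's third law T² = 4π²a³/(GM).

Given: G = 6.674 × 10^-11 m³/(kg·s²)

Convert to SI: a = 72.61 Mm = 7.261e+07 m.
GM = G · M = 6.674e-11 · 1.493e+30 = 9.96428e+19 m³/s².
Kepler's third law: T = 2π √(a³ / GM).
Substituting a = 7.261e+07 m and GM = 9.96428e+19 m³/s²:
T = 2π √((7.261e+07)³ / 9.96428e+19) s
T ≈ 389.4 s = 6.491 minutes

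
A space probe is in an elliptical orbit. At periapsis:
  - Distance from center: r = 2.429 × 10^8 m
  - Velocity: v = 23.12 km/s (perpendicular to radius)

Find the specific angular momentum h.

Convert to SI: v = 23.12 km/s = 23120 m/s.
With v perpendicular to r, h = r · v.
h = 2.429e+08 · 23120 m²/s ≈ 5.616e+12 m²/s.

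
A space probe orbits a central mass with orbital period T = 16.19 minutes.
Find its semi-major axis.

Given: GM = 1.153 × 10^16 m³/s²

Convert to SI: T = 16.19 minutes = 971.4 s.
Invert Kepler's third law: a = (GM · T² / (4π²))^(1/3).
Substituting T = 971.4 s and GM = 1.153e+16 m³/s²:
a = (1.153e+16 · (971.4)² / (4π²))^(1/3) m
a ≈ 6.508e+06 m = 6.508 Mm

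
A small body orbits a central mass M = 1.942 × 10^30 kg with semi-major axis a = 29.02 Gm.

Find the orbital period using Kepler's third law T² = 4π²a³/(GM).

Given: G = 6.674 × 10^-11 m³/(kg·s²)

Convert to SI: a = 29.02 Gm = 2.902e+10 m.
GM = G · M = 6.674e-11 · 1.942e+30 = 1.29609e+20 m³/s².
Kepler's third law: T = 2π √(a³ / GM).
Substituting a = 2.902e+10 m and GM = 1.29609e+20 m³/s²:
T = 2π √((2.902e+10)³ / 1.29609e+20) s
T ≈ 2.728e+06 s = 31.58 days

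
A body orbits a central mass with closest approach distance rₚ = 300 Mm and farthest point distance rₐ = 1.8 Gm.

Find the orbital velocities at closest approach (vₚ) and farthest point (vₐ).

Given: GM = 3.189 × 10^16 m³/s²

Convert to SI: rₚ = 300 Mm = 3e+08 m; rₐ = 1.8 Gm = 1.8e+09 m.
Use the vis-viva equation v² = GM(2/r − 1/a) with a = (rₚ + rₐ)/2 = (3e+08 + 1.8e+09)/2 = 1.05e+09 m.
vₚ = √(GM · (2/rₚ − 1/a)) = √(3.189e+16 · (2/3e+08 − 1/1.05e+09)) m/s ≈ 1.35e+04 m/s = 13.5 km/s.
vₐ = √(GM · (2/rₐ − 1/a)) = √(3.189e+16 · (2/1.8e+09 − 1/1.05e+09)) m/s ≈ 2250 m/s = 2.25 km/s.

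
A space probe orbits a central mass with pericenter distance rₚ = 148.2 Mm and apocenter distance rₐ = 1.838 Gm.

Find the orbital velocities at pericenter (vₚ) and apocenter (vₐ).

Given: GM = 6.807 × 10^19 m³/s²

Convert to SI: rₚ = 148.2 Mm = 1.482e+08 m; rₐ = 1.838 Gm = 1.838e+09 m.
Use the vis-viva equation v² = GM(2/r − 1/a) with a = (rₚ + rₐ)/2 = (1.482e+08 + 1.838e+09)/2 = 9.931e+08 m.
vₚ = √(GM · (2/rₚ − 1/a)) = √(6.807e+19 · (2/1.482e+08 − 1/9.931e+08)) m/s ≈ 9.22e+05 m/s = 922 km/s.
vₐ = √(GM · (2/rₐ − 1/a)) = √(6.807e+19 · (2/1.838e+09 − 1/9.931e+08)) m/s ≈ 7.434e+04 m/s = 74.34 km/s.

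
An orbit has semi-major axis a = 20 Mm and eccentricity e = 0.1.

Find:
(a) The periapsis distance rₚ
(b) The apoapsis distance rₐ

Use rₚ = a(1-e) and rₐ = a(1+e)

Convert to SI: a = 20 Mm = 2e+07 m.
(a) rₚ = a(1 − e) = 2e+07 · (1 − 0.1) = 2e+07 · 0.9 ≈ 1.8e+07 m = 18 Mm.
(b) rₐ = a(1 + e) = 2e+07 · (1 + 0.1) = 2e+07 · 1.1 ≈ 2.2e+07 m = 22 Mm.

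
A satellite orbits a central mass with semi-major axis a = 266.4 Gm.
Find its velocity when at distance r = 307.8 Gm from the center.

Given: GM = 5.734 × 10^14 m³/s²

Convert to SI: a = 266.4 Gm = 2.664e+11 m; r = 307.8 Gm = 3.078e+11 m.
Vis-viva: v = √(GM · (2/r − 1/a)).
2/r − 1/a = 2/3.078e+11 − 1/2.664e+11 = 2.74397e-12 m⁻¹.
v = √(5.734e+14 · 2.74397e-12) m/s ≈ 39.67 m/s = 39.67 m/s.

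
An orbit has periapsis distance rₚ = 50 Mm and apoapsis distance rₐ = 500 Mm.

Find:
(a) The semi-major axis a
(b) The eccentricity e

Convert to SI: rₚ = 50 Mm = 5e+07 m; rₐ = 500 Mm = 5e+08 m.
(a) a = (rₚ + rₐ) / 2 = (5e+07 + 5e+08) / 2 ≈ 2.75e+08 m = 275 Mm.
(b) e = (rₐ − rₚ) / (rₐ + rₚ) = (5e+08 − 5e+07) / (5e+08 + 5e+07) ≈ 0.8182.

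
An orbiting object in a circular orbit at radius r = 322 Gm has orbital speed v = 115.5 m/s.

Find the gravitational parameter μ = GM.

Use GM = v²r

Convert to SI: r = 322 Gm = 3.22e+11 m.
For a circular orbit v² = GM/r, so GM = v² · r.
GM = (115.5)² · 3.22e+11 m³/s² ≈ 4.296e+15 m³/s² = 4.296 × 10^15 m³/s².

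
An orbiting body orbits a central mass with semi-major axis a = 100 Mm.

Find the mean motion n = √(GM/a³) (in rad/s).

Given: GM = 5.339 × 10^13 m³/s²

Convert to SI: a = 100 Mm = 1e+08 m.
n = √(GM / a³).
n = √(5.339e+13 / (1e+08)³) rad/s ≈ 7.307e-06 rad/s.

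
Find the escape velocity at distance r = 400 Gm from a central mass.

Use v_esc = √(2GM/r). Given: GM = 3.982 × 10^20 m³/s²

Convert to SI: r = 400 Gm = 4e+11 m.
Escape velocity comes from setting total energy to zero: ½v² − GM/r = 0 ⇒ v_esc = √(2GM / r).
v_esc = √(2 · 3.982e+20 / 4e+11) m/s ≈ 4.462e+04 m/s = 44.62 km/s.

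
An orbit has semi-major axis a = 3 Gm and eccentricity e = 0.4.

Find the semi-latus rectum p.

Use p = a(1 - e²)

Convert to SI: a = 3 Gm = 3e+09 m.
p = a (1 − e²).
p = 3e+09 · (1 − (0.4)²) = 3e+09 · 0.84 ≈ 2.52e+09 m = 2.52 Gm.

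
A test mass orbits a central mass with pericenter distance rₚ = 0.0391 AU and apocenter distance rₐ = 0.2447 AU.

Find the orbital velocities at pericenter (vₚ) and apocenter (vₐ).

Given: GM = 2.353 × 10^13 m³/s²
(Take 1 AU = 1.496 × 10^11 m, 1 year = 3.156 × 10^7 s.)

Convert to SI: rₚ = 0.0391 AU = 5.84936e+09 m; rₐ = 0.2447 AU = 3.66071e+10 m.
Use the vis-viva equation v² = GM(2/r − 1/a) with a = (rₚ + rₐ)/2 = (5.84936e+09 + 3.66071e+10)/2 = 2.12282e+10 m.
vₚ = √(GM · (2/rₚ − 1/a)) = √(2.353e+13 · (2/5.84936e+09 − 1/2.12282e+10)) m/s ≈ 83.29 m/s = 0.01757 AU/year.
vₐ = √(GM · (2/rₐ − 1/a)) = √(2.353e+13 · (2/3.66071e+10 − 1/2.12282e+10)) m/s ≈ 13.31 m/s = 0.002808 AU/year.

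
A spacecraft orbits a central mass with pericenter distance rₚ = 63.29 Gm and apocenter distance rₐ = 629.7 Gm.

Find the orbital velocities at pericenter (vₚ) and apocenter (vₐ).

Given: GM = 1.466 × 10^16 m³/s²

Convert to SI: rₚ = 63.29 Gm = 6.329e+10 m; rₐ = 629.7 Gm = 6.297e+11 m.
Use the vis-viva equation v² = GM(2/r − 1/a) with a = (rₚ + rₐ)/2 = (6.329e+10 + 6.297e+11)/2 = 3.46495e+11 m.
vₚ = √(GM · (2/rₚ − 1/a)) = √(1.466e+16 · (2/6.329e+10 − 1/3.46495e+11)) m/s ≈ 648.8 m/s = 648.8 m/s.
vₐ = √(GM · (2/rₐ − 1/a)) = √(1.466e+16 · (2/6.297e+11 − 1/3.46495e+11)) m/s ≈ 65.21 m/s = 65.21 m/s.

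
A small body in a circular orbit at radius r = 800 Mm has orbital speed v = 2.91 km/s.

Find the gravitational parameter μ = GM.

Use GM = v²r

Convert to SI: r = 800 Mm = 8e+08 m; v = 2.91 km/s = 2910 m/s.
For a circular orbit v² = GM/r, so GM = v² · r.
GM = (2910)² · 8e+08 m³/s² ≈ 6.774e+15 m³/s² = 6.774 × 10^15 m³/s².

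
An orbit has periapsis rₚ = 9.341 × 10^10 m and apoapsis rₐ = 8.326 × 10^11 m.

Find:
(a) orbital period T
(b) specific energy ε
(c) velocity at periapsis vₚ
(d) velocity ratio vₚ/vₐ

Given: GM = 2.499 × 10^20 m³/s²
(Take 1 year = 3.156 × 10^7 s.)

(a) With a = (rₚ + rₐ)/2 = 4.63005e+11 m, T = 2π √(a³/GM) = 2π √((4.63005e+11)³/2.499e+20) s ≈ 1.252e+08 s
(b) With a = (rₚ + rₐ)/2 = 4.63005e+11 m, ε = −GM/(2a) = −2.499e+20/(2 · 4.63005e+11) J/kg ≈ -2.699e+08 J/kg
(c) With a = (rₚ + rₐ)/2 = 4.63005e+11 m, vₚ = √(GM (2/rₚ − 1/a)) = √(2.499e+20 · (2/9.341e+10 − 1/4.63005e+11)) m/s ≈ 6.936e+04 m/s
(d) Conservation of angular momentum (rₚvₚ = rₐvₐ) gives vₚ/vₐ = rₐ/rₚ = 8.326e+11/9.341e+10 ≈ 8.913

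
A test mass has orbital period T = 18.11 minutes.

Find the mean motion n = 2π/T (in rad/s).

Convert to SI: T = 18.11 minutes = 1086.6 s.
n = 2π / T.
n = 2π / 1086.6 s ≈ 0.005782 rad/s.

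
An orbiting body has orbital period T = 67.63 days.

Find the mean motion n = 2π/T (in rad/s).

Convert to SI: T = 67.63 days = 5.84323e+06 s.
n = 2π / T.
n = 2π / 5.84323e+06 s ≈ 1.075e-06 rad/s.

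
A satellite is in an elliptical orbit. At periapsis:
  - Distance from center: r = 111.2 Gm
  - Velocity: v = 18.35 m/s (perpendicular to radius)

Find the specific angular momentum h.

Convert to SI: r = 111.2 Gm = 1.112e+11 m.
With v perpendicular to r, h = r · v.
h = 1.112e+11 · 18.35 m²/s ≈ 2.041e+12 m²/s.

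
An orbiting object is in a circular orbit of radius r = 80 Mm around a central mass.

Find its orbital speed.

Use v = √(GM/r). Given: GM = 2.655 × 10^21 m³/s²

Convert to SI: r = 80 Mm = 8e+07 m.
For a circular orbit, gravity supplies the centripetal force, so v = √(GM / r).
v = √(2.655e+21 / 8e+07) m/s ≈ 5.761e+06 m/s = 5761 km/s.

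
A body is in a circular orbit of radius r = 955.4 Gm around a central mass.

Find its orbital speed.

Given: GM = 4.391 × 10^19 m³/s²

Convert to SI: r = 955.4 Gm = 9.554e+11 m.
For a circular orbit, gravity supplies the centripetal force, so v = √(GM / r).
v = √(4.391e+19 / 9.554e+11) m/s ≈ 6779 m/s = 6.779 km/s.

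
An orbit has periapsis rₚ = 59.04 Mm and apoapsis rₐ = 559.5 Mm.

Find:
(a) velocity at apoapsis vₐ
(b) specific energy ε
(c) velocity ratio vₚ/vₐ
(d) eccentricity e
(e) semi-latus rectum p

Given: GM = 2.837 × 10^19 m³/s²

Convert to SI: rₚ = 59.04 Mm = 5.904e+07 m; rₐ = 559.5 Mm = 5.595e+08 m.
(a) With a = (rₚ + rₐ)/2 = 3.0927e+08 m, vₐ = √(GM (2/rₐ − 1/a)) = √(2.837e+19 · (2/5.595e+08 − 1/3.0927e+08)) m/s ≈ 9.839e+04 m/s
(b) With a = (rₚ + rₐ)/2 = 3.0927e+08 m, ε = −GM/(2a) = −2.837e+19/(2 · 3.0927e+08) J/kg ≈ -4.587e+10 J/kg
(c) Conservation of angular momentum (rₚvₚ = rₐvₐ) gives vₚ/vₐ = rₐ/rₚ = 5.595e+08/5.904e+07 ≈ 9.477
(d) e = (rₐ − rₚ)/(rₐ + rₚ) = (5.595e+08 − 5.904e+07)/(5.595e+08 + 5.904e+07) ≈ 0.8091
(e) From a = (rₚ + rₐ)/2 = 3.0927e+08 m and e = (rₐ − rₚ)/(rₐ + rₚ) = 0.809099, p = a(1 − e²) = 3.0927e+08 · (1 − (0.809099)²) ≈ 1.068e+08 m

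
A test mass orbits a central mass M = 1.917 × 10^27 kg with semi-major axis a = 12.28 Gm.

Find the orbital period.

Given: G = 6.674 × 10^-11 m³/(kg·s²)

Convert to SI: a = 12.28 Gm = 1.228e+10 m.
GM = G · M = 6.674e-11 · 1.917e+27 = 1.27941e+17 m³/s².
Kepler's third law: T = 2π √(a³ / GM).
Substituting a = 1.228e+10 m and GM = 1.27941e+17 m³/s²:
T = 2π √((1.228e+10)³ / 1.27941e+17) s
T ≈ 2.39e+07 s = 276.7 days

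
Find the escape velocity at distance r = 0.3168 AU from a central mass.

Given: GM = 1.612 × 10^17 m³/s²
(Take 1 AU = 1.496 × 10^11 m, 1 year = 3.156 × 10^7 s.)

Convert to SI: r = 0.3168 AU = 4.73933e+10 m.
Escape velocity comes from setting total energy to zero: ½v² − GM/r = 0 ⇒ v_esc = √(2GM / r).
v_esc = √(2 · 1.612e+17 / 4.73933e+10) m/s ≈ 2608 m/s = 0.5502 AU/year.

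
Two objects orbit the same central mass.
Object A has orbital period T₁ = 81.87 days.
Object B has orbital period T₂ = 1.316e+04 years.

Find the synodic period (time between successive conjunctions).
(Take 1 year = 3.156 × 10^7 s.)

Convert to SI: T₁ = 81.87 days = 7.07357e+06 s; T₂ = 1.316e+04 years = 4.1533e+11 s.
T_syn = |T₁ · T₂ / (T₁ − T₂)|.
T_syn = |7.07357e+06 · 4.1533e+11 / (7.07357e+06 − 4.1533e+11)| s ≈ 7.074e+06 s = 81.87 days.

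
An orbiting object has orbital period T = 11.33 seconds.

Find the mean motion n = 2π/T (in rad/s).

n = 2π / T.
n = 2π / 11.33 s ≈ 0.5546 rad/s.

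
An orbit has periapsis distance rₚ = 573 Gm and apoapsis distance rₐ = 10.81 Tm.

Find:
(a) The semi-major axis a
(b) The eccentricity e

Convert to SI: rₚ = 573 Gm = 5.73e+11 m; rₐ = 10.81 Tm = 1.081e+13 m.
(a) a = (rₚ + rₐ) / 2 = (5.73e+11 + 1.081e+13) / 2 ≈ 5.692e+12 m = 5.691 Tm.
(b) e = (rₐ − rₚ) / (rₐ + rₚ) = (1.081e+13 − 5.73e+11) / (1.081e+13 + 5.73e+11) ≈ 0.8993.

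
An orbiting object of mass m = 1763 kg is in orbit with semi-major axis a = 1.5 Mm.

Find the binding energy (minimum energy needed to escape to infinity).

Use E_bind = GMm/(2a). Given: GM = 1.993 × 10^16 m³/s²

Convert to SI: a = 1.5 Mm = 1.5e+06 m.
Total orbital energy is E = −GMm/(2a); binding energy is E_bind = −E = GMm/(2a).
E_bind = 1.993e+16 · 1763 / (2 · 1.5e+06) J ≈ 1.171e+13 J = 11.71 TJ.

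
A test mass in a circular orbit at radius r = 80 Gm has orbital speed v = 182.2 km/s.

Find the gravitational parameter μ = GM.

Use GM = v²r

Convert to SI: r = 80 Gm = 8e+10 m; v = 182.2 km/s = 182200 m/s.
For a circular orbit v² = GM/r, so GM = v² · r.
GM = (182200)² · 8e+10 m³/s² ≈ 2.656e+21 m³/s² = 2.656 × 10^21 m³/s².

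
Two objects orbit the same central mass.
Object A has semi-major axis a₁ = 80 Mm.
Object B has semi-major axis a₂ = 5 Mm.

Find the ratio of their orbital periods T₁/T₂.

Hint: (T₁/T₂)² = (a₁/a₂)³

Convert to SI: a₁ = 80 Mm = 8e+07 m; a₂ = 5 Mm = 5e+06 m.
From Kepler's third law, (T₁/T₂)² = (a₁/a₂)³, so T₁/T₂ = (a₁/a₂)^(3/2).
a₁/a₂ = 8e+07 / 5e+06 = 16.
T₁/T₂ = (16)^(3/2) ≈ 64.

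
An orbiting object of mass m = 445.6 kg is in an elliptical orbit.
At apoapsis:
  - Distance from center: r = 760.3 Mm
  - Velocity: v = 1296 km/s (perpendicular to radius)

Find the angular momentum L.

Convert to SI: r = 760.3 Mm = 7.603e+08 m; v = 1296 km/s = 1.296e+06 m/s.
Since v is perpendicular to r, L = m · v · r.
L = 445.6 · 1.296e+06 · 7.603e+08 kg·m²/s ≈ 4.391e+17 kg·m²/s.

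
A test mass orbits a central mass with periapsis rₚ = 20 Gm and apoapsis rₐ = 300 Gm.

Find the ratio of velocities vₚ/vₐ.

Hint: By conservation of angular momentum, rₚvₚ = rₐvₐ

Convert to SI: rₚ = 20 Gm = 2e+10 m; rₐ = 300 Gm = 3e+11 m.
Conservation of angular momentum gives rₚvₚ = rₐvₐ, so vₚ/vₐ = rₐ/rₚ.
vₚ/vₐ = 3e+11 / 2e+10 ≈ 15.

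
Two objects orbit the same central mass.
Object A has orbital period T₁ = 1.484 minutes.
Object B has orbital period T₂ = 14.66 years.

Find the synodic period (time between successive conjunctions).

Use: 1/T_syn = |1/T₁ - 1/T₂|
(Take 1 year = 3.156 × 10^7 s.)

Convert to SI: T₁ = 1.484 minutes = 89.04 s; T₂ = 14.66 years = 4.6267e+08 s.
T_syn = |T₁ · T₂ / (T₁ − T₂)|.
T_syn = |89.04 · 4.6267e+08 / (89.04 − 4.6267e+08)| s ≈ 89.04 s = 1.484 minutes.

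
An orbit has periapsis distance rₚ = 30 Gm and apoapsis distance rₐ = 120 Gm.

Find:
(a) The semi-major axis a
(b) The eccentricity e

Convert to SI: rₚ = 30 Gm = 3e+10 m; rₐ = 120 Gm = 1.2e+11 m.
(a) a = (rₚ + rₐ) / 2 = (3e+10 + 1.2e+11) / 2 ≈ 7.5e+10 m = 75 Gm.
(b) e = (rₐ − rₚ) / (rₐ + rₚ) = (1.2e+11 − 3e+10) / (1.2e+11 + 3e+10) ≈ 0.6.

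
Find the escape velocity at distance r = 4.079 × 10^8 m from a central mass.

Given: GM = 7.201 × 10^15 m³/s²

Escape velocity comes from setting total energy to zero: ½v² − GM/r = 0 ⇒ v_esc = √(2GM / r).
v_esc = √(2 · 7.201e+15 / 4.079e+08) m/s ≈ 5942 m/s = 5.942 km/s.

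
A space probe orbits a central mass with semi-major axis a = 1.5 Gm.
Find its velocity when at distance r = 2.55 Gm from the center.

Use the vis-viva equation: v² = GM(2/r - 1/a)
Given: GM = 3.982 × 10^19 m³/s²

Convert to SI: a = 1.5 Gm = 1.5e+09 m; r = 2.55 Gm = 2.55e+09 m.
Vis-viva: v = √(GM · (2/r − 1/a)).
2/r − 1/a = 2/2.55e+09 − 1/1.5e+09 = 1.17647e-10 m⁻¹.
v = √(3.982e+19 · 1.17647e-10) m/s ≈ 6.844e+04 m/s = 68.44 km/s.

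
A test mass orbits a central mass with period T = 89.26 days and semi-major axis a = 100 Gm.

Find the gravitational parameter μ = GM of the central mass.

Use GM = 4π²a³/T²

Convert to SI: T = 89.26 days = 7.71206e+06 s; a = 100 Gm = 1e+11 m.
GM = 4π² · a³ / T².
GM = 4π² · (1e+11)³ / (7.71206e+06)² m³/s² ≈ 6.638e+20 m³/s² = 6.638 × 10^20 m³/s².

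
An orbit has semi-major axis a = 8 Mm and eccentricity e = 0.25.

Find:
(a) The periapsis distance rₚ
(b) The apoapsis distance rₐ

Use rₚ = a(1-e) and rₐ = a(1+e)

Convert to SI: a = 8 Mm = 8e+06 m.
(a) rₚ = a(1 − e) = 8e+06 · (1 − 0.25) = 8e+06 · 0.75 ≈ 6e+06 m = 6 Mm.
(b) rₐ = a(1 + e) = 8e+06 · (1 + 0.25) = 8e+06 · 1.25 ≈ 1e+07 m = 10 Mm.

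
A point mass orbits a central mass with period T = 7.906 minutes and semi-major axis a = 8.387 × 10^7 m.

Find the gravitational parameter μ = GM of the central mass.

Convert to SI: T = 7.906 minutes = 474.36 s.
GM = 4π² · a³ / T².
GM = 4π² · (8.387e+07)³ / (474.36)² m³/s² ≈ 1.035e+20 m³/s² = 1.035 × 10^20 m³/s².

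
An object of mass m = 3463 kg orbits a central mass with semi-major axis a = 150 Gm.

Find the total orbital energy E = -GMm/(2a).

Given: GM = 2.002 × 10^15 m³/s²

Convert to SI: a = 150 Gm = 1.5e+11 m.
E = −GMm / (2a).
E = −2.002e+15 · 3463 / (2 · 1.5e+11) J ≈ -2.311e+07 J = -23.11 MJ.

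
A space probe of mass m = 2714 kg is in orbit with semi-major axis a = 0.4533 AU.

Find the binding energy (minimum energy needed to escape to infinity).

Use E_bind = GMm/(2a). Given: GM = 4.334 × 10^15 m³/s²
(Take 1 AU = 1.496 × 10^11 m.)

Convert to SI: a = 0.4533 AU = 6.78137e+10 m.
Total orbital energy is E = −GMm/(2a); binding energy is E_bind = −E = GMm/(2a).
E_bind = 4.334e+15 · 2714 / (2 · 6.78137e+10) J ≈ 8.673e+07 J = 86.73 MJ.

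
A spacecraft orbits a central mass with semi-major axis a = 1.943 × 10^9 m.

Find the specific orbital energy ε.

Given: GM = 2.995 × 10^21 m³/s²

ε = −GM / (2a).
ε = −2.995e+21 / (2 · 1.943e+09) J/kg ≈ -7.707e+11 J/kg = -770.7 GJ/kg.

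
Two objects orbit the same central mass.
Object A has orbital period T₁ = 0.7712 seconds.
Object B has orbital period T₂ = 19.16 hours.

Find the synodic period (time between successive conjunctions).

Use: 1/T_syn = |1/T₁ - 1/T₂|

Convert to SI: T₂ = 19.16 hours = 68976 s.
T_syn = |T₁ · T₂ / (T₁ − T₂)|.
T_syn = |0.7712 · 68976 / (0.7712 − 68976)| s ≈ 0.7712 s = 0.7712 seconds.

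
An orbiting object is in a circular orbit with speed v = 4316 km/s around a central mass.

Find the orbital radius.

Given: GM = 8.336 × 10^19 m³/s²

Convert to SI: v = 4316 km/s = 4.316e+06 m/s.
For a circular orbit, v² = GM / r, so r = GM / v².
r = 8.336e+19 / (4.316e+06)² m ≈ 4.475e+06 m = 4.475 × 10^6 m.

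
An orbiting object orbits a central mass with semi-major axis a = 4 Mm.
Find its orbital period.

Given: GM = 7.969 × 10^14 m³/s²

Convert to SI: a = 4 Mm = 4e+06 m.
Kepler's third law: T = 2π √(a³ / GM).
Substituting a = 4e+06 m and GM = 7.969e+14 m³/s²:
T = 2π √((4e+06)³ / 7.969e+14) s
T ≈ 1781 s = 29.68 minutes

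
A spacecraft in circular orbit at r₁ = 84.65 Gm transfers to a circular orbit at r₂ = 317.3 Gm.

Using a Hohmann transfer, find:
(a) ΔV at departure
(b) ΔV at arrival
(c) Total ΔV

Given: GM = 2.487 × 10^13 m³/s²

Convert to SI: r₁ = 84.65 Gm = 8.465e+10 m; r₂ = 317.3 Gm = 3.173e+11 m.
Transfer semi-major axis: a_t = (r₁ + r₂)/2 = (8.465e+10 + 3.173e+11)/2 = 2.00975e+11 m.
Circular speeds: v₁ = √(GM/r₁) = 17.1405 m/s, v₂ = √(GM/r₂) = 8.85325 m/s.
Transfer speeds (vis-viva v² = GM(2/r − 1/a_t)): v₁ᵗ = 21.5372 m/s, v₂ᵗ = 5.74573 m/s.
(a) ΔV₁ = |v₁ᵗ − v₁| ≈ 4.397 m/s = 4.397 m/s.
(b) ΔV₂ = |v₂ − v₂ᵗ| ≈ 3.108 m/s = 3.108 m/s.
(c) ΔV_total = ΔV₁ + ΔV₂ ≈ 7.504 m/s = 7.504 m/s.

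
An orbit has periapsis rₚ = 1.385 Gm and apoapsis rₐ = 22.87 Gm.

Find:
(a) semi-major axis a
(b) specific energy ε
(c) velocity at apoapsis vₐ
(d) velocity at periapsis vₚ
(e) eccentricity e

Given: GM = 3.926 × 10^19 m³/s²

Convert to SI: rₚ = 1.385 Gm = 1.385e+09 m; rₐ = 22.87 Gm = 2.287e+10 m.
(a) a = (rₚ + rₐ)/2 = (1.385e+09 + 2.287e+10)/2 ≈ 1.213e+10 m
(b) With a = (rₚ + rₐ)/2 = 1.21275e+10 m, ε = −GM/(2a) = −3.926e+19/(2 · 1.21275e+10) J/kg ≈ -1.619e+09 J/kg
(c) With a = (rₚ + rₐ)/2 = 1.21275e+10 m, vₐ = √(GM (2/rₐ − 1/a)) = √(3.926e+19 · (2/2.287e+10 − 1/1.21275e+10)) m/s ≈ 1.4e+04 m/s
(d) With a = (rₚ + rₐ)/2 = 1.21275e+10 m, vₚ = √(GM (2/rₚ − 1/a)) = √(3.926e+19 · (2/1.385e+09 − 1/1.21275e+10)) m/s ≈ 2.312e+05 m/s
(e) e = (rₐ − rₚ)/(rₐ + rₚ) = (2.287e+10 − 1.385e+09)/(2.287e+10 + 1.385e+09) ≈ 0.8858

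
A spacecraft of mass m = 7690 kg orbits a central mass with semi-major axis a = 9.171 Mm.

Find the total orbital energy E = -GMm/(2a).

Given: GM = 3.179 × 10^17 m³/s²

Convert to SI: a = 9.171 Mm = 9.171e+06 m.
E = −GMm / (2a).
E = −3.179e+17 · 7690 / (2 · 9.171e+06) J ≈ -1.333e+14 J = -133.3 TJ.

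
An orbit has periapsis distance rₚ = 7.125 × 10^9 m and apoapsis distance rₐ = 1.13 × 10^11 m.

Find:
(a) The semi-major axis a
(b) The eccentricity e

(a) a = (rₚ + rₐ) / 2 = (7.125e+09 + 1.13e+11) / 2 ≈ 6.006e+10 m = 6.006 × 10^10 m.
(b) e = (rₐ − rₚ) / (rₐ + rₚ) = (1.13e+11 − 7.125e+09) / (1.13e+11 + 7.125e+09) ≈ 0.8814.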